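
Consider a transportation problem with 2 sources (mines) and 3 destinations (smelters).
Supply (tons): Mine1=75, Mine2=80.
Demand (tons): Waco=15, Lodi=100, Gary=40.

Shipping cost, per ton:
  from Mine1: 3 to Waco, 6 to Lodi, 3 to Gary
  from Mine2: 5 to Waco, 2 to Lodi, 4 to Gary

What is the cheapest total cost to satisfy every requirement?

445

A cheapest plan:
  Mine1→Waco: 15 × 3 = 45
  Mine1→Lodi: 20 × 6 = 120
  Mine1→Gary: 40 × 3 = 120
  Mine2→Lodi: 80 × 2 = 160
Total = 45 + 120 + 120 + 160 = 445.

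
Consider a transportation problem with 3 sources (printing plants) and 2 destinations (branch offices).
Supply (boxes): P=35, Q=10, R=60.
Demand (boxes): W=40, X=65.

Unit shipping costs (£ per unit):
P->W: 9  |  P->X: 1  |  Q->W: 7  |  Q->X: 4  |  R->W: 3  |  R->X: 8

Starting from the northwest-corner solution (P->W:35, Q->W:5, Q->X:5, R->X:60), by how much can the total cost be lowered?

495

Current plan cost = 35·9 + 5·7 + 5·4 + 60·8 = £850.
Optimal plan:
  P to X: 35 × £1 = £35
  Q to X: 10 × £4 = £40
  R to W: 40 × £3 = £120
  R to X: 20 × £8 = £160
Optimal cost = £355.
Saving = 850 − 355 = £495.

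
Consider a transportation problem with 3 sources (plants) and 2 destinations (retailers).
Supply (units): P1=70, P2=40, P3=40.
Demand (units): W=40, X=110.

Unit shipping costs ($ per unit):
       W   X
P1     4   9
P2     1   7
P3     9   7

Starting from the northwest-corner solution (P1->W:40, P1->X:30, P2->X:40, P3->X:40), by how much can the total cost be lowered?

Current plan cost = 40·4 + 30·9 + 40·7 + 40·7 = $990.
Optimal plan:
  P1->X: 70 × $9 = $630
  P2->W: 40 × $1 = $40
  P3->X: 40 × $7 = $280
Optimal cost = $950.
Saving = 990 − 950 = $40.

40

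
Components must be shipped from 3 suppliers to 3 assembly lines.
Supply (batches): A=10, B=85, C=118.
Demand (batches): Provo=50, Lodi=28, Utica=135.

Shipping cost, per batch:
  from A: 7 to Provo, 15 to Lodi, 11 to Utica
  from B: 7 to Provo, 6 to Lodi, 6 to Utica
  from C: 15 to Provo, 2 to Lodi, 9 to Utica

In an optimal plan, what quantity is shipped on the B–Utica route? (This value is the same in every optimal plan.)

Solving gives:
  A–Provo: 10 × 7 = 70
  B–Provo: 40 × 7 = 280
  B–Utica: 45 × 6 = 270
  C–Lodi: 28 × 2 = 56
  C–Utica: 90 × 9 = 810
Total cost = 1486.
So B→Utica carries 45 batches.

45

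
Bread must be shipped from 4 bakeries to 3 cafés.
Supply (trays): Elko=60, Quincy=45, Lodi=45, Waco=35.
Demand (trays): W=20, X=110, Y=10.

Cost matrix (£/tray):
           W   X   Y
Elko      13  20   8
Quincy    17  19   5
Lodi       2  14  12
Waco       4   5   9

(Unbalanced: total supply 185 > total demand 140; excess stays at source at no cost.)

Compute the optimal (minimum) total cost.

1580

One minimum-cost allocation:
  Elko to X: 15 trays
  Quincy to X: 35 trays
  Quincy to Y: 10 trays
  Lodi to W: 20 trays
  Lodi to X: 25 trays
  Waco to X: 35 trays
Total cost = £1580.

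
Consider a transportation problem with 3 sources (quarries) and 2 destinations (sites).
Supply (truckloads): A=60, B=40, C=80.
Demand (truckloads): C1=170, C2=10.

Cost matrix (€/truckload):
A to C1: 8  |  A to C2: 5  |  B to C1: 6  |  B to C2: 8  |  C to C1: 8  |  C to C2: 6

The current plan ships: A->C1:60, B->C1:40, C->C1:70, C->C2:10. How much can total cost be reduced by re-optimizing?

Current plan cost = 60·8 + 40·6 + 70·8 + 10·6 = €1340.
Optimal plan:
  A to C1: 50 × €8 = €400
  A to C2: 10 × €5 = €50
  B to C1: 40 × €6 = €240
  C to C1: 80 × €8 = €640
Optimal cost = €1330.
Saving = 1340 − 1330 = €10.

10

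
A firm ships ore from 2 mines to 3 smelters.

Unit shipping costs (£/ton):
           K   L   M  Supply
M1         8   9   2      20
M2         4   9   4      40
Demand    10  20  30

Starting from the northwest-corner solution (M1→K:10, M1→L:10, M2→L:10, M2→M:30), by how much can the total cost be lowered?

80

Current plan cost = 10·8 + 10·9 + 10·9 + 30·4 = £380.
Optimal plan:
  M1 to M: 20 tons
  M2 to K: 10 tons
  M2 to L: 20 tons
  M2 to M: 10 tons
Optimal cost = £300.
Saving = 380 − 300 = £80.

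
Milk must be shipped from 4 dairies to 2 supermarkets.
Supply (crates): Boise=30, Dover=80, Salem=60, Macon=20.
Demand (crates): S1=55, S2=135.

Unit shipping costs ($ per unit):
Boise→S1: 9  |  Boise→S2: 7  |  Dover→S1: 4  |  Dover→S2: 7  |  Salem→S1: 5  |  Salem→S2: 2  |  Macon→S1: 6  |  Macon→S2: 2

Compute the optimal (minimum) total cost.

One minimum-cost allocation:
  Boise→S2: 30 × $7 = $210
  Dover→S1: 55 × $4 = $220
  Dover→S2: 25 × $7 = $175
  Salem→S2: 60 × $2 = $120
  Macon→S2: 20 × $2 = $40
Total = 210 + 220 + 175 + 120 + 40 = $765.

765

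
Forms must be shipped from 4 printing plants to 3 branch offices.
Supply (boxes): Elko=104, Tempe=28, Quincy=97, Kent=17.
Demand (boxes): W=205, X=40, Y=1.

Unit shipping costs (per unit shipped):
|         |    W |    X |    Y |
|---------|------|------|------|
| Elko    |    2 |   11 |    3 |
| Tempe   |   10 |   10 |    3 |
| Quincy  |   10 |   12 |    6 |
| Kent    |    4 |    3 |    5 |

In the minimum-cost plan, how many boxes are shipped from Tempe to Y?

Optimal shipments:
  Elko to W: 104 × 2 = 208
  Tempe to W: 4 × 10 = 40
  Tempe to X: 23 × 10 = 230
  Tempe to Y: 1 × 3 = 3
  Quincy to W: 97 × 10 = 970
  Kent to X: 17 × 3 = 51
Total cost = 1502.
So Tempe→Y carries 1 boxes.

1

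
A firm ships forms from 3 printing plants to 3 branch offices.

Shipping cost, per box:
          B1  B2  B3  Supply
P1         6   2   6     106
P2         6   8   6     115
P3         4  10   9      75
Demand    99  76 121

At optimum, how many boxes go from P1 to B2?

76

Solving gives:
  P1→B2: 76 boxes
  P1→B3: 30 boxes
  P2→B1: 24 boxes
  P2→B3: 91 boxes
  P3→B1: 75 boxes
Total cost = 1322.
So P1→B2 carries 76 boxes.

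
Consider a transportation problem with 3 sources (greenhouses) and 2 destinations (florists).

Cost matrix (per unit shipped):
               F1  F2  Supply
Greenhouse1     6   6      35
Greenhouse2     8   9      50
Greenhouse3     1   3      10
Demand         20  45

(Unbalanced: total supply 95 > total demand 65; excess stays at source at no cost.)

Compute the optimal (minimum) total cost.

390

Optimal allocation:
  Greenhouse1->F2: 35 × 6 = 210
  Greenhouse2->F1: 10 × 8 = 80
  Greenhouse2->F2: 10 × 9 = 90
  Greenhouse3->F1: 10 × 1 = 10
Total = 210 + 80 + 90 + 10 = 390.
(Supply check: Greenhouse1 ships 35; Greenhouse2 ships 20; Greenhouse3 ships 10.)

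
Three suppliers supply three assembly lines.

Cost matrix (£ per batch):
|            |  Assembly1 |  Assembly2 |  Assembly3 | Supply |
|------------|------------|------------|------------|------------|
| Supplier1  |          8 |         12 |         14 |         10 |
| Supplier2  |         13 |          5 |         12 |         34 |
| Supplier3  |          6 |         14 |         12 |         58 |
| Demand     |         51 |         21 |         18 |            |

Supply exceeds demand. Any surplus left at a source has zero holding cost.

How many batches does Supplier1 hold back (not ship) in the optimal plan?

An optimal plan:
  Supplier2->Assembly2: 21 batches
  Supplier2->Assembly3: 13 batches
  Supplier3->Assembly1: 51 batches
  Supplier3->Assembly3: 5 batches
Total cost = £627.
Supplier1 ships 0 of its 10, leaving 10.

10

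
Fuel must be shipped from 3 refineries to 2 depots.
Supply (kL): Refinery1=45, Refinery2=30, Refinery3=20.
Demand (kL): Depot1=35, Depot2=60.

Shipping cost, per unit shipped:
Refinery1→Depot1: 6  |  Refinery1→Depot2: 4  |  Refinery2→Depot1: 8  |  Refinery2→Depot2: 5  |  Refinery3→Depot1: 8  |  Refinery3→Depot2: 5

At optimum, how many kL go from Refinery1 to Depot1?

Solving gives:
  Refinery1->Depot1: 35 kL
  Refinery1->Depot2: 10 kL
  Refinery2->Depot2: 30 kL
  Refinery3->Depot2: 20 kL
Total cost = 500.
So Refinery1→Depot1 carries 35 kL.

35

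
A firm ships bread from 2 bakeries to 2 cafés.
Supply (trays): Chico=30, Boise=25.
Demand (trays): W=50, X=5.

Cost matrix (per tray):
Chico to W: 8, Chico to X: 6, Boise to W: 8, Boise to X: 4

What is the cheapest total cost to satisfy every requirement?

420

Optimal allocation:
  Chico->W: 30 × 8 = 240
  Boise->W: 20 × 8 = 160
  Boise->X: 5 × 4 = 20
Total = 240 + 160 + 20 = 420.
(Supply check: Chico ships 30; Boise ships 25.)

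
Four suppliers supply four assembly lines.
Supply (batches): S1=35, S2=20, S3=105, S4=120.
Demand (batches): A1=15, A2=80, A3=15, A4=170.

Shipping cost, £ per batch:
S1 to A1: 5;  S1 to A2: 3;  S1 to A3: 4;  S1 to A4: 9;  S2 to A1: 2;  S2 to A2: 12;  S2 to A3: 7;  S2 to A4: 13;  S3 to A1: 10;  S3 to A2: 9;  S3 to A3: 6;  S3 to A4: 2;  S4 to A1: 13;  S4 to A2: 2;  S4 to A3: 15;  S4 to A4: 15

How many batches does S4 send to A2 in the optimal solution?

Optimal shipments:
  S1->A3: 10 × £4 = £40
  S1->A4: 25 × £9 = £225
  S2->A1: 15 × £2 = £30
  S2->A3: 5 × £7 = £35
  S3->A4: 105 × £2 = £210
  S4->A2: 80 × £2 = £160
  S4->A4: 40 × £15 = £600
Total cost = £1300.
So S4→A2 carries 80 batches.

80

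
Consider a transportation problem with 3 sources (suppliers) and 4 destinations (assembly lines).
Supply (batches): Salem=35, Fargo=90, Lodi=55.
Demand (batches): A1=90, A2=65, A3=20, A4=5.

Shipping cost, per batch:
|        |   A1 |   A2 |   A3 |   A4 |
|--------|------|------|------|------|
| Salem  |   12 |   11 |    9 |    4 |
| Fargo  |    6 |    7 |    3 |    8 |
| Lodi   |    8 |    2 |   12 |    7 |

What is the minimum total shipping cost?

A cheapest plan:
  Salem->A2: 10 × 11 = 110
  Salem->A3: 20 × 9 = 180
  Salem->A4: 5 × 4 = 20
  Fargo->A1: 90 × 6 = 540
  Lodi->A2: 55 × 2 = 110
Total = 110 + 180 + 20 + 540 + 110 = 960.
(Supply check: Salem ships 35; Fargo ships 90; Lodi ships 55.)

960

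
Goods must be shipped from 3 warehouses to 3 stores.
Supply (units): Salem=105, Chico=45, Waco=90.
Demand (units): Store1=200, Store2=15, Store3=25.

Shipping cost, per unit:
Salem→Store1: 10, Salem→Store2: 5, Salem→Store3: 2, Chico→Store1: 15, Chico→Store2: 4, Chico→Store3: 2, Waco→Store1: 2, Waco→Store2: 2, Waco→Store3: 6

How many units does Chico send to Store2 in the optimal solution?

15

The minimum-cost plan:
  Salem to Store1: 105 × 10 = 1050
  Chico to Store1: 5 × 15 = 75
  Chico to Store2: 15 × 4 = 60
  Chico to Store3: 25 × 2 = 50
  Waco to Store1: 90 × 2 = 180
Total cost = 1415.
So Chico→Store2 carries 15 units.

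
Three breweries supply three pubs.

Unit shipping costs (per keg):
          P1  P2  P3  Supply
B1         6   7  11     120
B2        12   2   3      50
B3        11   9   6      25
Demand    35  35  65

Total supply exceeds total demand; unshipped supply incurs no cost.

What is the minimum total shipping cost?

An optimal shipping plan:
  B1–P1: 35 × 6 = 210
  B1–P2: 25 × 7 = 175
  B2–P2: 10 × 2 = 20
  B2–P3: 40 × 3 = 120
  B3–P3: 25 × 6 = 150
Total = 210 + 175 + 20 + 120 + 150 = 675.

675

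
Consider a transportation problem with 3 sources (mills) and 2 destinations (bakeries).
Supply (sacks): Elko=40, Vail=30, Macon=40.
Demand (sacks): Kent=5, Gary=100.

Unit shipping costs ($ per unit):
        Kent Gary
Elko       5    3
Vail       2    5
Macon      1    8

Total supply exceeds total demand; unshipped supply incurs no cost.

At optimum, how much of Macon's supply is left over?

5

Minimum-cost shipments:
  Elko to Gary: 40 × $3 = $120
  Vail to Gary: 30 × $5 = $150
  Macon to Kent: 5 × $1 = $5
  Macon to Gary: 30 × $8 = $240
Total cost = $515.
Macon ships 35 of its 40, leaving 5.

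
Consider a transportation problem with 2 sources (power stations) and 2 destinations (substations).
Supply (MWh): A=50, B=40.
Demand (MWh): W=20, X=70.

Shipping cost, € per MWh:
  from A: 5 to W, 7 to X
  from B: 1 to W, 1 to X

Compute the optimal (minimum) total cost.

350

One minimum-cost allocation:
  A->W: 20 × €5 = €100
  A->X: 30 × €7 = €210
  B->X: 40 × €1 = €40
Total = 100 + 210 + 40 = €350.
(Supply check: A ships 50; B ships 40.)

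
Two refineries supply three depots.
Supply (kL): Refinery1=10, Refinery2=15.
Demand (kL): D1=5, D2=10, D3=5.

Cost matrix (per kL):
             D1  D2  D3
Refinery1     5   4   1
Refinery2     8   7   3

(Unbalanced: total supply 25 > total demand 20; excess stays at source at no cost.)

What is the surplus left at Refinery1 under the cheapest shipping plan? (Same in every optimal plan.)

Minimum-cost shipments:
  Refinery1→D1: 5 × 5 = 25
  Refinery1→D2: 5 × 4 = 20
  Refinery2→D2: 5 × 7 = 35
  Refinery2→D3: 5 × 3 = 15
Total cost = 95.
Refinery1 ships 10 of its 10, leaving 0.

0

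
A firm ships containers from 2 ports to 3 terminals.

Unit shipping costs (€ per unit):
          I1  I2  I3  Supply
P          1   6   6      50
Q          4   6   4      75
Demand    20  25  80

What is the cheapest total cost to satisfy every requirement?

A cheapest plan:
  P->I1: 20 × €1 = €20
  P->I2: 25 × €6 = €150
  P->I3: 5 × €6 = €30
  Q->I3: 75 × €4 = €300
Total = 20 + 150 + 30 + 300 = €500.

500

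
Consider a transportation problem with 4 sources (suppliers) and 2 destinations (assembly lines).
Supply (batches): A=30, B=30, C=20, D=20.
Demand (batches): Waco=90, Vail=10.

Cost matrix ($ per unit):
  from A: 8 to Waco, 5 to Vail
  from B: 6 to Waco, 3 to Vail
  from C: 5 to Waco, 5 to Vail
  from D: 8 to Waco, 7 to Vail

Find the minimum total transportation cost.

650

Optimal allocation:
  A–Waco: 20 batches
  A–Vail: 10 batches
  B–Waco: 30 batches
  C–Waco: 20 batches
  D–Waco: 20 batches
Total cost = $650.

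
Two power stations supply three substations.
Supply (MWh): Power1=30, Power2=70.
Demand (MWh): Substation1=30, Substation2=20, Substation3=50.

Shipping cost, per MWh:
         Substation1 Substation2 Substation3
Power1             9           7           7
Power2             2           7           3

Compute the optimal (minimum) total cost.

One minimum-cost allocation:
  Power1->Substation2: 20 × 7 = 140
  Power1->Substation3: 10 × 7 = 70
  Power2->Substation1: 30 × 2 = 60
  Power2->Substation3: 40 × 3 = 120
Total = 140 + 70 + 60 + 120 = 390.

390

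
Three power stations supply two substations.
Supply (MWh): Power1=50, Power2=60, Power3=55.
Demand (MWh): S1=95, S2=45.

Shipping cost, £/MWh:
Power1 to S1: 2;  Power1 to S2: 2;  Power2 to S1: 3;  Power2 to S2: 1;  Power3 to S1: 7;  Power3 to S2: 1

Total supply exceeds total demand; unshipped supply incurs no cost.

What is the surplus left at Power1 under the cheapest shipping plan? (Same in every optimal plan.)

Minimum-cost shipments:
  Power1–S1: 50 × £2 = £100
  Power2–S1: 45 × £3 = £135
  Power3–S2: 45 × £1 = £45
Total cost = £280.
Power1 ships 50 of its 50, leaving 0.

0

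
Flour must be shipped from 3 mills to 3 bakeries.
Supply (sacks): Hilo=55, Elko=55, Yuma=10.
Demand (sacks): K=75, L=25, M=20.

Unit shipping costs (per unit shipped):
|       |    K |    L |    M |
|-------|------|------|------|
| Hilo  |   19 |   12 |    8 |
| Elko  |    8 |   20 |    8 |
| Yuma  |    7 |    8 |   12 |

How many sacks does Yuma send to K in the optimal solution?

10

Optimal shipments:
  Hilo→K: 10 sacks
  Hilo→L: 25 sacks
  Hilo→M: 20 sacks
  Elko→K: 55 sacks
  Yuma→K: 10 sacks
Total cost = 1160.
So Yuma→K carries 10 sacks.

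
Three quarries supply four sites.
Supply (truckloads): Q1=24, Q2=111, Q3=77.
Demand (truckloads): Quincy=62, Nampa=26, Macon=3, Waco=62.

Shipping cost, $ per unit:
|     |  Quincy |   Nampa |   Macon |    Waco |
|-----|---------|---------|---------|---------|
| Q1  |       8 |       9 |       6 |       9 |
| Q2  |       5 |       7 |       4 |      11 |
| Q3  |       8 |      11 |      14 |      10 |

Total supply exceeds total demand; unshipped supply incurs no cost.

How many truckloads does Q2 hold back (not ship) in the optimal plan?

Minimum-cost shipments:
  Q1→Waco: 24 × $9 = $216
  Q2→Quincy: 62 × $5 = $310
  Q2→Nampa: 26 × $7 = $182
  Q2→Macon: 3 × $4 = $12
  Q3→Waco: 38 × $10 = $380
Total cost = $1100.
Q2 ships 91 of its 111, leaving 20.

20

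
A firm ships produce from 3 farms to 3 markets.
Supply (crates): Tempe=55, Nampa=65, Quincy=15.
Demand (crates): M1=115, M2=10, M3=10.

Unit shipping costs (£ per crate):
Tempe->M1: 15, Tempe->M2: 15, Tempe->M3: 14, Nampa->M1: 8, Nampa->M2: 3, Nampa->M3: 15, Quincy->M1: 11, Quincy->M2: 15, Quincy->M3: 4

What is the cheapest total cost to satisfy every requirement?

An optimal shipping plan:
  Tempe–M1: 55 × £15 = £825
  Nampa–M1: 55 × £8 = £440
  Nampa–M2: 10 × £3 = £30
  Quincy–M1: 5 × £11 = £55
  Quincy–M3: 10 × £4 = £40
Total = 825 + 440 + 30 + 55 + 40 = £1390.
(Supply check: Tempe ships 55; Nampa ships 65; Quincy ships 15.)

1390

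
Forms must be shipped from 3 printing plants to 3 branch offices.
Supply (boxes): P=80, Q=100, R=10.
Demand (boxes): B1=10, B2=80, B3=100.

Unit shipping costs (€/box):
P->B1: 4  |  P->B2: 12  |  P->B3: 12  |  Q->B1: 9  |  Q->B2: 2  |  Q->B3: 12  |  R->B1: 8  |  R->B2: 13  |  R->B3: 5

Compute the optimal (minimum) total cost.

1330

Optimal allocation:
  P→B1: 10 × €4 = €40
  P→B3: 70 × €12 = €840
  Q→B2: 80 × €2 = €160
  Q→B3: 20 × €12 = €240
  R→B3: 10 × €5 = €50
Total = 40 + 840 + 160 + 240 + 50 = €1330.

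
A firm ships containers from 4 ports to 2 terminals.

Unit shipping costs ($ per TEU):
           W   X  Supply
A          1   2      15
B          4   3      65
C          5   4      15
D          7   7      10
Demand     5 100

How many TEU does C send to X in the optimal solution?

15

The minimum-cost plan:
  A to W: 5 × $1 = $5
  A to X: 10 × $2 = $20
  B to X: 65 × $3 = $195
  C to X: 15 × $4 = $60
  D to X: 10 × $7 = $70
Total cost = $350.
So C→X carries 15 TEU.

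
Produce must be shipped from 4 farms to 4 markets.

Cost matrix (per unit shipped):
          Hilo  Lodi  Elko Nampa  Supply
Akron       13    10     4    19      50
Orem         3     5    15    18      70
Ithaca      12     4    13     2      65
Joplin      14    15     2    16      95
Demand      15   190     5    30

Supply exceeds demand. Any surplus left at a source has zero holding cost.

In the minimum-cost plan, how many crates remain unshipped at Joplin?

40

An optimal plan:
  Akron to Lodi: 50 × 10 = 500
  Orem to Hilo: 15 × 3 = 45
  Orem to Lodi: 55 × 5 = 275
  Ithaca to Lodi: 35 × 4 = 140
  Ithaca to Nampa: 30 × 2 = 60
  Joplin to Lodi: 50 × 15 = 750
  Joplin to Elko: 5 × 2 = 10
Total cost = 1780.
Joplin ships 55 of its 95, leaving 40.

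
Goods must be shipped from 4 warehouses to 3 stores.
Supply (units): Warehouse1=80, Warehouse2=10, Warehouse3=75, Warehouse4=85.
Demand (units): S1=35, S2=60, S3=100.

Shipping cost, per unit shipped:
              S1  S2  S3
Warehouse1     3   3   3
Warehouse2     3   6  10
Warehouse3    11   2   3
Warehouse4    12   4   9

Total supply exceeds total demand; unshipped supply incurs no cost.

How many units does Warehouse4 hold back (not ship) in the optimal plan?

An optimal plan:
  Warehouse1->S1: 25 × 3 = 75
  Warehouse1->S3: 55 × 3 = 165
  Warehouse2->S1: 10 × 3 = 30
  Warehouse3->S2: 30 × 2 = 60
  Warehouse3->S3: 45 × 3 = 135
  Warehouse4->S2: 30 × 4 = 120
Total cost = 585.
Warehouse4 ships 30 of its 85, leaving 55.

55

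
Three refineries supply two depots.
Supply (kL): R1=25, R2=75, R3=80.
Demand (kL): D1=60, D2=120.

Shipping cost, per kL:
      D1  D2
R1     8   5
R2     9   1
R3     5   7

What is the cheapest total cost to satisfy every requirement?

Optimal allocation:
  R1–D2: 25 × 5 = 125
  R2–D2: 75 × 1 = 75
  R3–D1: 60 × 5 = 300
  R3–D2: 20 × 7 = 140
Total = 125 + 75 + 300 + 140 = 640.
(Supply check: R1 ships 25; R2 ships 75; R3 ships 80.)

640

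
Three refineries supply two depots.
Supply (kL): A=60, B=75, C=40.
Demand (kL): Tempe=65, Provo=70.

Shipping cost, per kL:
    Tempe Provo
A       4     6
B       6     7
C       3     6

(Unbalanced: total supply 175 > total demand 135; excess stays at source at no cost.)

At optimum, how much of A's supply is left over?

0

Minimum-cost shipments:
  A->Tempe: 25 × 4 = 100
  A->Provo: 35 × 6 = 210
  B->Provo: 35 × 7 = 245
  C->Tempe: 40 × 3 = 120
Total cost = 675.
A ships 60 of its 60, leaving 0.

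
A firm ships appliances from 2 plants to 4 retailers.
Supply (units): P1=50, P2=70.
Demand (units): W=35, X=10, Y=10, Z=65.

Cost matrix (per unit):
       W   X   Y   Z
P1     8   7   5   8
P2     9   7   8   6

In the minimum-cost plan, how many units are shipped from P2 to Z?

Optimal shipments:
  P1–W: 35 units
  P1–X: 5 units
  P1–Y: 10 units
  P2–X: 5 units
  P2–Z: 65 units
Total cost = 790.
So P2→Z carries 65 units.

65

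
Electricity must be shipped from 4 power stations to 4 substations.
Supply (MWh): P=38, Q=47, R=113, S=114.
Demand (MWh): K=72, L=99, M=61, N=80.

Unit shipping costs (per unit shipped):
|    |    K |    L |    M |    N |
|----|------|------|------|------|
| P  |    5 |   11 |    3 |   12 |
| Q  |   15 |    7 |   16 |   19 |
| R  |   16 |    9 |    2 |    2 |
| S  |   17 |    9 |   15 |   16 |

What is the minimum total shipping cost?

An optimal shipping plan:
  P→K: 10 × 5 = 50
  P→M: 28 × 3 = 84
  Q→K: 47 × 15 = 705
  R→M: 33 × 2 = 66
  R→N: 80 × 2 = 160
  S→K: 15 × 17 = 255
  S→L: 99 × 9 = 891
Total = 50 + 84 + 705 + 66 + 160 + 255 + 891 = 2211.

2211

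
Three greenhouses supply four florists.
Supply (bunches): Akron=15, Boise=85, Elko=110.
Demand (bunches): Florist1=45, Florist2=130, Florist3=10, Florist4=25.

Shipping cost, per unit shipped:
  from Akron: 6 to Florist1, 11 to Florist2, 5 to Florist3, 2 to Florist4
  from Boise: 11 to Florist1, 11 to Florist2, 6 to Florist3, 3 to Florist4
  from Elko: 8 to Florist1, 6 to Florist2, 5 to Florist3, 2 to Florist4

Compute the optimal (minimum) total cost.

1435

An optimal shipping plan:
  Akron->Florist1: 15 × 6 = 90
  Boise->Florist1: 30 × 11 = 330
  Boise->Florist2: 20 × 11 = 220
  Boise->Florist3: 10 × 6 = 60
  Boise->Florist4: 25 × 3 = 75
  Elko->Florist2: 110 × 6 = 660
Total = 90 + 330 + 220 + 60 + 75 + 660 = 1435.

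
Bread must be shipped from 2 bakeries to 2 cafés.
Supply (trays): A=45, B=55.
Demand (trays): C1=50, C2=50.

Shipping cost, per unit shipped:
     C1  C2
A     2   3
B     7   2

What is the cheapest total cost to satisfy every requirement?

Optimal allocation:
  A–C1: 45 × 2 = 90
  B–C1: 5 × 7 = 35
  B–C2: 50 × 2 = 100
Total = 90 + 35 + 100 = 225.

225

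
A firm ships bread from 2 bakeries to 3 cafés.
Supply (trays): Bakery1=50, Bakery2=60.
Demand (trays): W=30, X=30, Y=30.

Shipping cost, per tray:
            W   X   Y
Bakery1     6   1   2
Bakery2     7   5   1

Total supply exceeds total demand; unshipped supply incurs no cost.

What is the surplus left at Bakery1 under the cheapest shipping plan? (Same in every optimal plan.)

0

An optimal plan:
  Bakery1→W: 20 × 6 = 120
  Bakery1→X: 30 × 1 = 30
  Bakery2→W: 10 × 7 = 70
  Bakery2→Y: 30 × 1 = 30
Total cost = 250.
Bakery1 ships 50 of its 50, leaving 0.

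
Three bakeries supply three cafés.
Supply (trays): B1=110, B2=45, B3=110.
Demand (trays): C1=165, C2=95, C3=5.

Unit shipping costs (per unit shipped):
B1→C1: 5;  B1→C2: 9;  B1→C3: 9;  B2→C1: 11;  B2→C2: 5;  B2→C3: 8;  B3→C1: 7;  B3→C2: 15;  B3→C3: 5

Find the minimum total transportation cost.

One minimum-cost allocation:
  B1→C1: 60 trays
  B1→C2: 50 trays
  B2→C2: 45 trays
  B3→C1: 105 trays
  B3→C3: 5 trays
Total cost = 1735.
(Supply check: B1 ships 110; B2 ships 45; B3 ships 110.)

1735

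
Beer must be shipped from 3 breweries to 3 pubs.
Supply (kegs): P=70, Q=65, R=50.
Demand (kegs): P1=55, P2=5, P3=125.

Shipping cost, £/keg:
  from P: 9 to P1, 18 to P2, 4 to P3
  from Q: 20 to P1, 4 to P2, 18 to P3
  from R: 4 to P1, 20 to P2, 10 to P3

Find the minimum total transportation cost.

An optimal shipping plan:
  P→P3: 70 kegs
  Q→P1: 5 kegs
  Q→P2: 5 kegs
  Q→P3: 55 kegs
  R→P1: 50 kegs
Total cost = £1590.
(Supply check: P ships 70; Q ships 65; R ships 50.)

1590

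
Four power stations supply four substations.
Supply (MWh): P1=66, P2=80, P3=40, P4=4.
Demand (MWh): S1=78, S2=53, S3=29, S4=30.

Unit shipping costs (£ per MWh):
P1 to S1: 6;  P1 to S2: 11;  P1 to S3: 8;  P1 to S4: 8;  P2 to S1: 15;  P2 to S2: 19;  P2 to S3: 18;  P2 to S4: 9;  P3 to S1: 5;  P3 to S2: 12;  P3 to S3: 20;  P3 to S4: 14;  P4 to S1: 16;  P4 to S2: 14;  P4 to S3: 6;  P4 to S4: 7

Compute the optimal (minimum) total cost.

1905

Optimal allocation:
  P1->S1: 38 × £6 = £228
  P1->S2: 3 × £11 = £33
  P1->S3: 25 × £8 = £200
  P2->S2: 50 × £19 = £950
  P2->S4: 30 × £9 = £270
  P3->S1: 40 × £5 = £200
  P4->S3: 4 × £6 = £24
Total = 228 + 33 + 200 + 950 + 270 + 200 + 24 = £1905.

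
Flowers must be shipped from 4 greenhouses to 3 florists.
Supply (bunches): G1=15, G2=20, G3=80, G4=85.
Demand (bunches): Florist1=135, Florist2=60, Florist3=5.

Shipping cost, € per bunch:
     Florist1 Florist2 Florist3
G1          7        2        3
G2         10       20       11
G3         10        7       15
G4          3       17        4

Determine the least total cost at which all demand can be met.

1140

One minimum-cost allocation:
  G1->Florist2: 10 × €2 = €20
  G1->Florist3: 5 × €3 = €15
  G2->Florist1: 20 × €10 = €200
  G3->Florist1: 30 × €10 = €300
  G3->Florist2: 50 × €7 = €350
  G4->Florist1: 85 × €3 = €255
Total = 20 + 15 + 200 + 300 + 350 + 255 = €1140.
(Supply check: G1 ships 15; G2 ships 20; G3 ships 80; G4 ships 85.)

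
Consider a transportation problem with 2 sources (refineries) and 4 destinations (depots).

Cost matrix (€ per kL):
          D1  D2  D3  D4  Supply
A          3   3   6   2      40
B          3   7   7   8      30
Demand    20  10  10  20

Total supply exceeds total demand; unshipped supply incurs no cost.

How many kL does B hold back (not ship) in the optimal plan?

10

An optimal plan:
  A->D2: 10 × €3 = €30
  A->D3: 10 × €6 = €60
  A->D4: 20 × €2 = €40
  B->D1: 20 × €3 = €60
Total cost = €190.
B ships 20 of its 30, leaving 10.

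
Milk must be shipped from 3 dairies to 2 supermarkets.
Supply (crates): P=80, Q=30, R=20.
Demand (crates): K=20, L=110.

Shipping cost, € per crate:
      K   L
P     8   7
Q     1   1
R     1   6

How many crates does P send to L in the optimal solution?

80

Optimal shipments:
  P to L: 80 × €7 = €560
  Q to L: 30 × €1 = €30
  R to K: 20 × €1 = €20
Total cost = €610.
So P→L carries 80 crates.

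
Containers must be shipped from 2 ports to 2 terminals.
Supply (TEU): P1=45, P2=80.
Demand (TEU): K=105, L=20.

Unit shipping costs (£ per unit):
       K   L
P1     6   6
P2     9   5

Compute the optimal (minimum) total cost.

910

A cheapest plan:
  P1 to K: 45 TEU
  P2 to K: 60 TEU
  P2 to L: 20 TEU
Total cost = £910.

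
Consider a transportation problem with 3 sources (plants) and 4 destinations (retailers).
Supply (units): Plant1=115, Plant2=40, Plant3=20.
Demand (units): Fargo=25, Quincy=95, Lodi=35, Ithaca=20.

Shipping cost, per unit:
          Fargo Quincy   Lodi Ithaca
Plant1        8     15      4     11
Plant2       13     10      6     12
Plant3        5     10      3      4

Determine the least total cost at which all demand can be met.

1645

Optimal allocation:
  Plant1 to Fargo: 25 × 8 = 200
  Plant1 to Quincy: 55 × 15 = 825
  Plant1 to Lodi: 35 × 4 = 140
  Plant2 to Quincy: 40 × 10 = 400
  Plant3 to Ithaca: 20 × 4 = 80
Total = 200 + 825 + 140 + 400 + 80 = 1645.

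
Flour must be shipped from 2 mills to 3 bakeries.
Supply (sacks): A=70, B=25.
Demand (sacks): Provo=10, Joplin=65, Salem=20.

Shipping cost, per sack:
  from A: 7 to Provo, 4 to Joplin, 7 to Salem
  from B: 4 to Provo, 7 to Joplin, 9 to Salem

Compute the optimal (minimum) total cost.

Optimal allocation:
  A->Joplin: 65 sacks
  A->Salem: 5 sacks
  B->Provo: 10 sacks
  B->Salem: 15 sacks
Total cost = 470.

470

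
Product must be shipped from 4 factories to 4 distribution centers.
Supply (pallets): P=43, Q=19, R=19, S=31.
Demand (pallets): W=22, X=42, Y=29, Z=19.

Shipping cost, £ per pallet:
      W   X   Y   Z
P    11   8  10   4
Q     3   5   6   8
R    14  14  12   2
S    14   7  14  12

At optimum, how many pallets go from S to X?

Solving gives:
  P–W: 3 × £11 = £33
  P–X: 11 × £8 = £88
  P–Y: 29 × £10 = £290
  Q–W: 19 × £3 = £57
  R–Z: 19 × £2 = £38
  S–X: 31 × £7 = £217
Total cost = £723.
So S→X carries 31 pallets.

31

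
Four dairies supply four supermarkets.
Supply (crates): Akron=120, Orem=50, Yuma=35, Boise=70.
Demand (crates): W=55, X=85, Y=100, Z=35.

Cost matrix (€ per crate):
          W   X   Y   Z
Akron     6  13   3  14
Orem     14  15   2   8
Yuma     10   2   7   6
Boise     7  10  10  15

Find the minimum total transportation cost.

1485

An optimal shipping plan:
  Akron to W: 35 × €6 = €210
  Akron to Y: 85 × €3 = €255
  Orem to Y: 15 × €2 = €30
  Orem to Z: 35 × €8 = €280
  Yuma to X: 35 × €2 = €70
  Boise to W: 20 × €7 = €140
  Boise to X: 50 × €10 = €500
Total = 210 + 255 + 30 + 280 + 70 + 140 + 500 = €1485.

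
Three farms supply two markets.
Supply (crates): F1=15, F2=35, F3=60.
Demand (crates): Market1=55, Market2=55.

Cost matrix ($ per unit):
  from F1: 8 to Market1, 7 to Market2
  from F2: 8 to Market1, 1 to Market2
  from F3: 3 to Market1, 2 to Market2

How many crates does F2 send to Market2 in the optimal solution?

Optimal shipments:
  F1→Market1: 15 × $8 = $120
  F2→Market2: 35 × $1 = $35
  F3→Market1: 40 × $3 = $120
  F3→Market2: 20 × $2 = $40
Total cost = $315.
So F2→Market2 carries 35 crates.

35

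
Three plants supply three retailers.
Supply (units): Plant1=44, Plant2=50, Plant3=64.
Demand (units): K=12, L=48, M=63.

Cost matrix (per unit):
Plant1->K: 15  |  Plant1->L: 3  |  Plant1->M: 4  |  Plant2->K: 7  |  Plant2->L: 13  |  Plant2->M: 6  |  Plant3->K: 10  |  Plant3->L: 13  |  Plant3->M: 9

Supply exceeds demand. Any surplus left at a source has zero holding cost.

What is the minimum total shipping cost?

A cheapest plan:
  Plant1–L: 44 × 3 = 132
  Plant2–K: 12 × 7 = 84
  Plant2–M: 38 × 6 = 228
  Plant3–L: 4 × 13 = 52
  Plant3–M: 25 × 9 = 225
Total = 132 + 84 + 228 + 52 + 225 = 721.

721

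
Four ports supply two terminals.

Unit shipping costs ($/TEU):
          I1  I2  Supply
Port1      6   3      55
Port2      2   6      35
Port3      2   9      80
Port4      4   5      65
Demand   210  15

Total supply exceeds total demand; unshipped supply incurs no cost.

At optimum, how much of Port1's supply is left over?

10

Minimum-cost shipments:
  Port1->I1: 30 TEU
  Port1->I2: 15 TEU
  Port2->I1: 35 TEU
  Port3->I1: 80 TEU
  Port4->I1: 65 TEU
Total cost = $715.
Port1 ships 45 of its 55, leaving 10.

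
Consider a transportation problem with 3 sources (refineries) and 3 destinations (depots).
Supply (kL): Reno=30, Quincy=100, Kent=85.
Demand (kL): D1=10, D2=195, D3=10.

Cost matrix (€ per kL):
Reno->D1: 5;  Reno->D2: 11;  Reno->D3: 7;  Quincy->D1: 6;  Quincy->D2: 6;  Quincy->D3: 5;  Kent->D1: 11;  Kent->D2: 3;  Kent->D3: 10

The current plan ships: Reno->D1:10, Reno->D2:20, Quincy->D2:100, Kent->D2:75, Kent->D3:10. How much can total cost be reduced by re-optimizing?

Current plan cost = 10·5 + 20·11 + 100·6 + 75·3 + 10·10 = €1195.
Optimal plan:
  Reno->D1: 10 × €5 = €50
  Reno->D2: 10 × €11 = €110
  Reno->D3: 10 × €7 = €70
  Quincy->D2: 100 × €6 = €600
  Kent->D2: 85 × €3 = €255
Optimal cost = €1085.
Saving = 1195 − 1085 = €110.

110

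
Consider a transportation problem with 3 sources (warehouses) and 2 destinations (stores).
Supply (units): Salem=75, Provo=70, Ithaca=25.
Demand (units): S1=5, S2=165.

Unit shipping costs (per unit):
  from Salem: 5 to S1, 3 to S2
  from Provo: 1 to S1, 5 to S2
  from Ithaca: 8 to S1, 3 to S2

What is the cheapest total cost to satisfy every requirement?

630

A cheapest plan:
  Salem→S2: 75 units
  Provo→S1: 5 units
  Provo→S2: 65 units
  Ithaca→S2: 25 units
Total cost = 630.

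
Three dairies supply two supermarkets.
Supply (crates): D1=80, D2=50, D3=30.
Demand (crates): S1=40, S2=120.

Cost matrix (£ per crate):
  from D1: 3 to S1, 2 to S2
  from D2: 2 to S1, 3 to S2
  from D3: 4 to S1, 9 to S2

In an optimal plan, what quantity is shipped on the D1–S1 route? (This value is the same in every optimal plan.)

Optimal shipments:
  D1–S2: 80 × £2 = £160
  D2–S1: 10 × £2 = £20
  D2–S2: 40 × £3 = £120
  D3–S1: 30 × £4 = £120
Total cost = £420.
The route D1→S1 is not used.

0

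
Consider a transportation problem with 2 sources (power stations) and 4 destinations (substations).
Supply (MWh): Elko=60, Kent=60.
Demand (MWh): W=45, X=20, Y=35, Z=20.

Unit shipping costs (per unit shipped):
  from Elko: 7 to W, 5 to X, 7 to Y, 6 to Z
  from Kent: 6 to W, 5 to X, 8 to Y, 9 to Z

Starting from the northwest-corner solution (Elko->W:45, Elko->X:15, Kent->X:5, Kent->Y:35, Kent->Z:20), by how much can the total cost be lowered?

140

Current plan cost = 45·7 + 15·5 + 5·5 + 35·8 + 20·9 = 875.
Optimal plan:
  Elko->X: 5 × 5 = 25
  Elko->Y: 35 × 7 = 245
  Elko->Z: 20 × 6 = 120
  Kent->W: 45 × 6 = 270
  Kent->X: 15 × 5 = 75
Optimal cost = 735.
Saving = 875 − 735 = 140.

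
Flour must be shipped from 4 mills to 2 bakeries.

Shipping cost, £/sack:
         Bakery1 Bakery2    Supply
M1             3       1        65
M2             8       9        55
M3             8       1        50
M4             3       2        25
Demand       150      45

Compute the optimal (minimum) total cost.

795

An optimal shipping plan:
  M1->Bakery1: 65 × £3 = £195
  M2->Bakery1: 55 × £8 = £440
  M3->Bakery1: 5 × £8 = £40
  M3->Bakery2: 45 × £1 = £45
  M4->Bakery1: 25 × £3 = £75
Total = 195 + 440 + 40 + 45 + 75 = £795.
(Supply check: M1 ships 65; M2 ships 55; M3 ships 50; M4 ships 25.)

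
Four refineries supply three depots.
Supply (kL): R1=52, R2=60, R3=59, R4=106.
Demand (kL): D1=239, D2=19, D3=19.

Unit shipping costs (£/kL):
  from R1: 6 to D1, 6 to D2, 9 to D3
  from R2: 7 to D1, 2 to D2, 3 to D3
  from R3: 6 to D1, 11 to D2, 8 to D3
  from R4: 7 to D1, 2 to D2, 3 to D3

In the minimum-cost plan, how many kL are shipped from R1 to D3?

Optimal shipments:
  R1->D1: 52 × £6 = £312
  R2->D1: 60 × £7 = £420
  R3->D1: 59 × £6 = £354
  R4->D1: 68 × £7 = £476
  R4->D2: 19 × £2 = £38
  R4->D3: 19 × £3 = £57
Total cost = £1657.
The route R1→D3 is not used.

0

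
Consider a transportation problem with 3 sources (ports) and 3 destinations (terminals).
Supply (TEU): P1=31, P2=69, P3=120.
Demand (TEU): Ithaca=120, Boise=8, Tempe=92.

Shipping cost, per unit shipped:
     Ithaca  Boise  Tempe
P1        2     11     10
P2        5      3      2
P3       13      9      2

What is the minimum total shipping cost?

923

Optimal allocation:
  P1→Ithaca: 31 × 2 = 62
  P2→Ithaca: 69 × 5 = 345
  P3→Ithaca: 20 × 13 = 260
  P3→Boise: 8 × 9 = 72
  P3→Tempe: 92 × 2 = 184
Total = 62 + 345 + 260 + 72 + 184 = 923.
(Supply check: P1 ships 31; P2 ships 69; P3 ships 120.)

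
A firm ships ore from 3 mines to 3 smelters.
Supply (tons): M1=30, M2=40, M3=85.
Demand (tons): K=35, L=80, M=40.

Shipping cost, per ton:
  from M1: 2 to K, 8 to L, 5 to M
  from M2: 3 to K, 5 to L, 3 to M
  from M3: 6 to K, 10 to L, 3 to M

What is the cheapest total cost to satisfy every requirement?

810

Optimal allocation:
  M1–K: 30 × 2 = 60
  M2–L: 40 × 5 = 200
  M3–K: 5 × 6 = 30
  M3–L: 40 × 10 = 400
  M3–M: 40 × 3 = 120
Total = 60 + 200 + 30 + 400 + 120 = 810.
(Supply check: M1 ships 30; M2 ships 40; M3 ships 85.)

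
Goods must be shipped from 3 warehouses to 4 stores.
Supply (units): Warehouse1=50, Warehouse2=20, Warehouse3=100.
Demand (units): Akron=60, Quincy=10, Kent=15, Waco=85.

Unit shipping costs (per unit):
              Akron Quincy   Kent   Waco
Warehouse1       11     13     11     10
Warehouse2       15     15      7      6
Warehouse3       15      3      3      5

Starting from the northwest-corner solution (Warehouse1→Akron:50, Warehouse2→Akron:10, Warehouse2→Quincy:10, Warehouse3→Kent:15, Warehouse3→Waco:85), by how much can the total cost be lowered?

110

Current plan cost = 50·11 + 10·15 + 10·15 + 15·3 + 85·5 = 1320.
Optimal plan:
  Warehouse1–Akron: 50 × 11 = 550
  Warehouse2–Akron: 10 × 15 = 150
  Warehouse2–Waco: 10 × 6 = 60
  Warehouse3–Quincy: 10 × 3 = 30
  Warehouse3–Kent: 15 × 3 = 45
  Warehouse3–Waco: 75 × 5 = 375
Optimal cost = 1210.
Saving = 1320 − 1210 = 110.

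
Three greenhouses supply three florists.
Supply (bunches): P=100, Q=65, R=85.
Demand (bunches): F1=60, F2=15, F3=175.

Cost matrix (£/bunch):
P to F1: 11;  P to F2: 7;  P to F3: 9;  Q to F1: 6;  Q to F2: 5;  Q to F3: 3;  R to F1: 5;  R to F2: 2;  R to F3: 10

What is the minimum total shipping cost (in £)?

One minimum-cost allocation:
  P->F3: 100 × £9 = £900
  Q->F3: 65 × £3 = £195
  R->F1: 60 × £5 = £300
  R->F2: 15 × £2 = £30
  R->F3: 10 × £10 = £100
Total = 900 + 195 + 300 + 30 + 100 = £1525.

1525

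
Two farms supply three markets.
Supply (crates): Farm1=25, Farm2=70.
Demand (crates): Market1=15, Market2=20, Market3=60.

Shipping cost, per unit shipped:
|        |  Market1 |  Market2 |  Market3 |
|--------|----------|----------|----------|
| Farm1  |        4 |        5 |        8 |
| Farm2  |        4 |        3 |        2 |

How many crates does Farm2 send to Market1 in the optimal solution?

0

Solving gives:
  Farm1->Market1: 15 × 4 = 60
  Farm1->Market2: 10 × 5 = 50
  Farm2->Market2: 10 × 3 = 30
  Farm2->Market3: 60 × 2 = 120
Total cost = 260.
The route Farm2→Market1 is not used.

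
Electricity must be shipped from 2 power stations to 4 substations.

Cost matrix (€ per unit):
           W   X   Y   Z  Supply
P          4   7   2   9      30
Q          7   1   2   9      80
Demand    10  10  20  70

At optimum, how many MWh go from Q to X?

Solving gives:
  P->W: 10 MWh
  P->Y: 20 MWh
  Q->X: 10 MWh
  Q->Z: 70 MWh
Total cost = €720.
So Q→X carries 10 MWh.

10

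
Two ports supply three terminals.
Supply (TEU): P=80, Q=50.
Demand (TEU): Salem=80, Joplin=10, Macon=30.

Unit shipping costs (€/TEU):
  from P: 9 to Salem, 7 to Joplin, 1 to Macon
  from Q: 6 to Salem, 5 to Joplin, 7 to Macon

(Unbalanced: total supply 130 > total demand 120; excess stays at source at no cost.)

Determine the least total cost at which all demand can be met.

A cheapest plan:
  P->Salem: 30 × €9 = €270
  P->Joplin: 10 × €7 = €70
  P->Macon: 30 × €1 = €30
  Q->Salem: 50 × €6 = €300
Total = 270 + 70 + 30 + 300 = €670.
(Supply check: P ships 70; Q ships 50.)

670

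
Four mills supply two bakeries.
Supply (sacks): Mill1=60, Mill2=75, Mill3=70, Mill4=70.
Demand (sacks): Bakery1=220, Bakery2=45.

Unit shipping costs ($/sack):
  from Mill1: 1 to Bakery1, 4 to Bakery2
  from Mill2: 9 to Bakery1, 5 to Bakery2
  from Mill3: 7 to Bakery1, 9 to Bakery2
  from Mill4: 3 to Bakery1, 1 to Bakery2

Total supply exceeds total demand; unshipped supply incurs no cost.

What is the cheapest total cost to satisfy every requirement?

One minimum-cost allocation:
  Mill1→Bakery1: 60 × $1 = $60
  Mill2→Bakery1: 20 × $9 = $180
  Mill2→Bakery2: 45 × $5 = $225
  Mill3→Bakery1: 70 × $7 = $490
  Mill4→Bakery1: 70 × $3 = $210
Total = 60 + 180 + 225 + 490 + 210 = $1165.

1165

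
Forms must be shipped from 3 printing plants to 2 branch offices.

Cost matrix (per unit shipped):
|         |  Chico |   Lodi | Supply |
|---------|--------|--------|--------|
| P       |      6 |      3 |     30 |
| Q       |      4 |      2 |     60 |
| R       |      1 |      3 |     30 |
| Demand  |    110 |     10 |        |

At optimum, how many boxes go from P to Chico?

20

Solving gives:
  P to Chico: 20 boxes
  P to Lodi: 10 boxes
  Q to Chico: 60 boxes
  R to Chico: 30 boxes
Total cost = 420.
So P→Chico carries 20 boxes.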